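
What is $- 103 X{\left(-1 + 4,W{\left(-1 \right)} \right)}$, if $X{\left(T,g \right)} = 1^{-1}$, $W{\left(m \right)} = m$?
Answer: $-103$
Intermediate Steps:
$X{\left(T,g \right)} = 1$
$- 103 X{\left(-1 + 4,W{\left(-1 \right)} \right)} = \left(-103\right) 1 = -103$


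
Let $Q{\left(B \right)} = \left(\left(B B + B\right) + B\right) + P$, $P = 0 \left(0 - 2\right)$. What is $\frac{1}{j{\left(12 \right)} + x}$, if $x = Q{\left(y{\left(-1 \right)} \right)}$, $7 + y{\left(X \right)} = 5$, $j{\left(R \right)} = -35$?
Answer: $- \frac{1}{35} \approx -0.028571$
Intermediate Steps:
$P = 0$ ($P = 0 \left(-2\right) = 0$)
$y{\left(X \right)} = -2$ ($y{\left(X \right)} = -7 + 5 = -2$)
$Q{\left(B \right)} = B^{2} + 2 B$ ($Q{\left(B \right)} = \left(\left(B B + B\right) + B\right) + 0 = \left(\left(B^{2} + B\right) + B\right) + 0 = \left(\left(B + B^{2}\right) + B\right) + 0 = \left(B^{2} + 2 B\right) + 0 = B^{2} + 2 B$)
$x = 0$ ($x = - 2 \left(2 - 2\right) = \left(-2\right) 0 = 0$)
$\frac{1}{j{\left(12 \right)} + x} = \frac{1}{-35 + 0} = \frac{1}{-35} = - \frac{1}{35}$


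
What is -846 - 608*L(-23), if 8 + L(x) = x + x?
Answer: 31986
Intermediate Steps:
L(x) = -8 + 2*x (L(x) = -8 + (x + x) = -8 + 2*x)
-846 - 608*L(-23) = -846 - 608*(-8 + 2*(-23)) = -846 - 608*(-8 - 46) = -846 - 608*(-54) = -846 + 32832 = 31986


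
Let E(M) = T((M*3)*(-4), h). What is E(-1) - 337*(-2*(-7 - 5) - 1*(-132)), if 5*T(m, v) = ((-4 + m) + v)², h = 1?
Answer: -262779/5 ≈ -52556.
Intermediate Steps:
T(m, v) = (-4 + m + v)²/5 (T(m, v) = ((-4 + m) + v)²/5 = (-4 + m + v)²/5)
E(M) = (-3 - 12*M)²/5 (E(M) = (-4 + (M*3)*(-4) + 1)²/5 = (-4 + (3*M)*(-4) + 1)²/5 = (-4 - 12*M + 1)²/5 = (-3 - 12*M)²/5)
E(-1) - 337*(-2*(-7 - 5) - 1*(-132)) = 9*(1 + 4*(-1))²/5 - 337*(-2*(-7 - 5) - 1*(-132)) = 9*(1 - 4)²/5 - 337*(-2*(-12) + 132) = (9/5)*(-3)² - 337*(24 + 132) = (9/5)*9 - 337*156 = 81/5 - 52572 = -262779/5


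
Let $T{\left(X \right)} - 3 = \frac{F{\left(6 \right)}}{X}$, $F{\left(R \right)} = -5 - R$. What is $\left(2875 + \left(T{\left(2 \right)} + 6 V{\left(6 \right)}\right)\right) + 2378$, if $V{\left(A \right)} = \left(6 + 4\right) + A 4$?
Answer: $\frac{10909}{2} \approx 5454.5$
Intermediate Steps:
$V{\left(A \right)} = 10 + 4 A$
$T{\left(X \right)} = 3 - \frac{11}{X}$ ($T{\left(X \right)} = 3 + \frac{-5 - 6}{X} = 3 - \frac{11}{X}$)
$\left(2875 + \left(T{\left(2 \right)} + 6 V{\left(6 \right)}\right)\right) + 2378 = \left(2875 + \left(\left(3 - \frac{11}{2}\right) + 6 \left(10 + 4 \cdot 6\right)\right)\right) + 2378 = \left(2875 + \left(\left(3 - \frac{11}{2}\right) + 6 \left(10 + 24\right)\right)\right) + 2378 = \left(2875 + \left(\left(3 - \frac{11}{2}\right) + 6 \cdot 34\right)\right) + 2378 = \left(2875 + \left(- \frac{5}{2} + 204\right)\right) + 2378 = \left(2875 + \frac{403}{2}\right) + 2378 = \frac{6153}{2} + 2378 = \frac{10909}{2}$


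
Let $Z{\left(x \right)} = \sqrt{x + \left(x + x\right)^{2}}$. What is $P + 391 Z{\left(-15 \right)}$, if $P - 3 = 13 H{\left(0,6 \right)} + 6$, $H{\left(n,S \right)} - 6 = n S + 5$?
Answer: $152 + 391 \sqrt{885} \approx 11784.0$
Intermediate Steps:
$H{\left(n,S \right)} = 11 + S n$ ($H{\left(n,S \right)} = 6 + \left(n S + 5\right) = 6 + \left(S n + 5\right) = 6 + \left(5 + S n\right) = 11 + S n$)
$P = 152$ ($P = 3 + \left(13 \left(11 + 6 \cdot 0\right) + 6\right) = 3 + \left(13 \left(11 + 0\right) + 6\right) = 3 + \left(13 \cdot 11 + 6\right) = 3 + \left(143 + 6\right) = 3 + 149 = 152$)
$Z{\left(x \right)} = \sqrt{x + 4 x^{2}}$ ($Z{\left(x \right)} = \sqrt{x + \left(2 x\right)^{2}} = \sqrt{x + 4 x^{2}}$)
$P + 391 Z{\left(-15 \right)} = 152 + 391 \sqrt{- 15 \left(1 + 4 \left(-15\right)\right)} = 152 + 391 \sqrt{- 15 \left(1 - 60\right)} = 152 + 391 \sqrt{\left(-15\right) \left(-59\right)} = 152 + 391 \sqrt{885}$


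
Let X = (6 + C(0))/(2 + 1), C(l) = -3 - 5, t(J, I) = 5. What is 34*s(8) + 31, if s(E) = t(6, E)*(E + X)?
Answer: 3833/3 ≈ 1277.7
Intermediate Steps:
C(l) = -8
X = -⅔ (X = (6 - 8)/(2 + 1) = -2/3 = -2*⅓ = -⅔ ≈ -0.66667)
s(E) = -10/3 + 5*E (s(E) = 5*(E - ⅔) = 5*(-⅔ + E) = -10/3 + 5*E)
34*s(8) + 31 = 34*(-10/3 + 5*8) + 31 = 34*(-10/3 + 40) + 31 = 34*(110/3) + 31 = 3740/3 + 31 = 3833/3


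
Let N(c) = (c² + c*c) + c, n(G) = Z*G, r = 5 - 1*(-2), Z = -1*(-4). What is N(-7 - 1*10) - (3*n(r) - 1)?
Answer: 478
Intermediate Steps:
Z = 4
r = 7 (r = 5 + 2 = 7)
n(G) = 4*G
N(c) = c + 2*c² (N(c) = (c² + c²) + c = 2*c² + c = c + 2*c²)
N(-7 - 1*10) - (3*n(r) - 1) = (-7 - 1*10)*(1 + 2*(-7 - 1*10)) - (3*(4*7) - 1) = (-7 - 10)*(1 + 2*(-7 - 10)) - (3*28 - 1) = -17*(1 + 2*(-17)) - (84 - 1) = -17*(1 - 34) - 1*83 = -17*(-33) - 83 = 561 - 83 = 478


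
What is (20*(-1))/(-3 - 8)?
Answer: 20/11 ≈ 1.8182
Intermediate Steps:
(20*(-1))/(-3 - 8) = -20/(-11) = -20*(-1/11) = 20/11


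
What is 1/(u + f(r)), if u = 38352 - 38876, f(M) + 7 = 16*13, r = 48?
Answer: -1/323 ≈ -0.0030960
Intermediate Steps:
f(M) = 201 (f(M) = -7 + 16*13 = -7 + 208 = 201)
u = -524
1/(u + f(r)) = 1/(-524 + 201) = 1/(-323) = -1/323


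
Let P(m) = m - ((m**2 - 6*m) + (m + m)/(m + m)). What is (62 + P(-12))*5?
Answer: -835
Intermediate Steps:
P(m) = -1 - m**2 + 7*m (P(m) = m - ((m**2 - 6*m) + (2*m)/((2*m))) = m - ((m**2 - 6*m) + (2*m)*(1/(2*m))) = m - ((m**2 - 6*m) + 1) = m - (1 + m**2 - 6*m) = m + (-1 - m**2 + 6*m) = -1 - m**2 + 7*m)
(62 + P(-12))*5 = (62 + (-1 - 1*(-12)**2 + 7*(-12)))*5 = (62 + (-1 - 1*144 - 84))*5 = (62 + (-1 - 144 - 84))*5 = (62 - 229)*5 = -167*5 = -835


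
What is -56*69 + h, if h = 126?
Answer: -3738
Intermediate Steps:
-56*69 + h = -56*69 + 126 = -3864 + 126 = -3738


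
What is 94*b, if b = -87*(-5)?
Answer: 40890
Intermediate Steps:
b = 435
94*b = 94*435 = 40890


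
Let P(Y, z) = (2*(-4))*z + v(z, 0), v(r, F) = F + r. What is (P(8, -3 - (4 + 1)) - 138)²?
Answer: 6724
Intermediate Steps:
P(Y, z) = -7*z (P(Y, z) = (2*(-4))*z + (0 + z) = -8*z + z = -7*z)
(P(8, -3 - (4 + 1)) - 138)² = (-7*(-3 - (4 + 1)) - 138)² = (-7*(-3 - 1*5) - 138)² = (-7*(-3 - 5) - 138)² = (-7*(-8) - 138)² = (56 - 138)² = (-82)² = 6724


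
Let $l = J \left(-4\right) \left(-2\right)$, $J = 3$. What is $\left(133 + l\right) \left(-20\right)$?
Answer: $-3140$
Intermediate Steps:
$l = 24$ ($l = 3 \left(-4\right) \left(-2\right) = \left(-12\right) \left(-2\right) = 24$)
$\left(133 + l\right) \left(-20\right) = \left(133 + 24\right) \left(-20\right) = 157 \left(-20\right) = -3140$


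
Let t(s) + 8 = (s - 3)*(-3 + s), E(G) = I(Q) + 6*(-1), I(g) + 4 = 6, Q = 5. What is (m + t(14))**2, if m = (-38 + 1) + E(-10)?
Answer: 5184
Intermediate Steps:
I(g) = 2 (I(g) = -4 + 6 = 2)
E(G) = -4 (E(G) = 2 + 6*(-1) = 2 - 6 = -4)
t(s) = -8 + (-3 + s)**2 (t(s) = -8 + (s - 3)*(-3 + s) = -8 + (-3 + s)*(-3 + s) = -8 + (-3 + s)**2)
m = -41 (m = (-38 + 1) - 4 = -37 - 4 = -41)
(m + t(14))**2 = (-41 + (-8 + (-3 + 14)**2))**2 = (-41 + (-8 + 11**2))**2 = (-41 + (-8 + 121))**2 = (-41 + 113)**2 = 72**2 = 5184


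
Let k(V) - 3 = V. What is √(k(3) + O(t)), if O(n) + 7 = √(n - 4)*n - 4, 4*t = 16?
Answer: I*√5 ≈ 2.2361*I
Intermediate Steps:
t = 4 (t = (¼)*16 = 4)
O(n) = -11 + n*√(-4 + n) (O(n) = -7 + (√(n - 4)*n - 4) = -7 + (√(-4 + n)*n - 4) = -7 + (n*√(-4 + n) - 4) = -7 + (-4 + n*√(-4 + n)) = -11 + n*√(-4 + n))
k(V) = 3 + V
√(k(3) + O(t)) = √((3 + 3) + (-11 + 4*√(-4 + 4))) = √(6 + (-11 + 4*√0)) = √(6 + (-11 + 4*0)) = √(6 + (-11 + 0)) = √(6 - 11) = √(-5) = I*√5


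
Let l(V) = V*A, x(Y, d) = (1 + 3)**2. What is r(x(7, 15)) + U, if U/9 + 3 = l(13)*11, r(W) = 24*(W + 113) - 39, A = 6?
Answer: 10752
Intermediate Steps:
x(Y, d) = 16 (x(Y, d) = 4**2 = 16)
l(V) = 6*V (l(V) = V*6 = 6*V)
r(W) = 2673 + 24*W (r(W) = 24*(113 + W) - 39 = (2712 + 24*W) - 39 = 2673 + 24*W)
U = 7695 (U = -27 + 9*((6*13)*11) = -27 + 9*(78*11) = -27 + 9*858 = -27 + 7722 = 7695)
r(x(7, 15)) + U = (2673 + 24*16) + 7695 = (2673 + 384) + 7695 = 3057 + 7695 = 10752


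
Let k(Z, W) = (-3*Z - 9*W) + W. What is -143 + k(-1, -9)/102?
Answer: -4837/34 ≈ -142.26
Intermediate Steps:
k(Z, W) = -8*W - 3*Z (k(Z, W) = (-9*W - 3*Z) + W = -8*W - 3*Z)
-143 + k(-1, -9)/102 = -143 + (-8*(-9) - 3*(-1))/102 = -143 + (72 + 3)/102 = -143 + (1/102)*75 = -143 + 25/34 = -4837/34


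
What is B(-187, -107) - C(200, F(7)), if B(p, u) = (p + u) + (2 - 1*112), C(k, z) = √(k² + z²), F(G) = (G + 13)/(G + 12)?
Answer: -404 - 20*√36101/19 ≈ -604.00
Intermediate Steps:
F(G) = (13 + G)/(12 + G)
B(p, u) = -110 + p + u (B(p, u) = (p + u) + (2 - 112) = (p + u) - 110 = -110 + p + u)
B(-187, -107) - C(200, F(7)) = (-110 - 187 - 107) - √(200² + ((13 + 7)/(12 + 7))²) = -404 - √(40000 + (20/19)²) = -404 - √(40000 + 400/361) = -404 - √(14440400/361) = -404 - 20*√36101/19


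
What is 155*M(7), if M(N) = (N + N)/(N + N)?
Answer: 155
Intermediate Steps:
M(N) = 1 (M(N) = (2*N)/((2*N)) = (2*N)*(1/(2*N)) = 1)
155*M(7) = 155*1 = 155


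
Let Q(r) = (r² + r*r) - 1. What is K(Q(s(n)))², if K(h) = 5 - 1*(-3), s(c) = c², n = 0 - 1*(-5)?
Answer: 64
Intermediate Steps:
n = 5 (n = 0 + 5 = 5)
Q(r) = -1 + 2*r² (Q(r) = (r² + r²) - 1 = 2*r² - 1 = -1 + 2*r²)
K(h) = 8 (K(h) = 5 + 3 = 8)
K(Q(s(n)))² = 8² = 64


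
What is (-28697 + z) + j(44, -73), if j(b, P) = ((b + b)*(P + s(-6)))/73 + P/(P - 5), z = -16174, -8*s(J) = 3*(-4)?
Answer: -255980921/5694 ≈ -44956.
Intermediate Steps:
s(J) = 3/2 (s(J) = -3*(-4)/8 = -⅛*(-12) = 3/2)
j(b, P) = P/(-5 + P) + 2*b*(3/2 + P)/73 (j(b, P) = ((b + b)*(P + 3/2))/73 + P/(P - 5) = ((2*b)*(3/2 + P))*(1/73) + P/(-5 + P) = (2*b*(3/2 + P))*(1/73) + P/(-5 + P) = 2*b*(3/2 + P)/73 + P/(-5 + P) = P/(-5 + P) + 2*b*(3/2 + P)/73)
(-28697 + z) + j(44, -73) = (-28697 - 16174) + (-15*44 + 73*(-73) - 7*(-73)*44 + 2*44*(-73)²)/(73*(-5 - 73)) = -44871 + (1/73)*(-660 - 5329 + 22484 + 2*44*5329)/(-78) = -44871 + (1/73)*(-1/78)*(-660 - 5329 + 22484 + 468952) = -44871 + (1/73)*(-1/78)*485447 = -44871 - 485447/5694 = -255980921/5694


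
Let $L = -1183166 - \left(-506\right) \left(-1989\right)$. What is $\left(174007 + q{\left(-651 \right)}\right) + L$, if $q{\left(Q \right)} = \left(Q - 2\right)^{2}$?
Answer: $-1589184$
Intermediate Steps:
$L = -2189600$ ($L = -1183166 - 1006434 = -2189600$)
$q{\left(Q \right)} = \left(-2 + Q\right)^{2}$
$\left(174007 + q{\left(-651 \right)}\right) + L = \left(174007 + \left(-2 - 651\right)^{2}\right) - 2189600 = \left(174007 + \left(-653\right)^{2}\right) - 2189600 = \left(174007 + 426409\right) - 2189600 = 600416 - 2189600 = -1589184$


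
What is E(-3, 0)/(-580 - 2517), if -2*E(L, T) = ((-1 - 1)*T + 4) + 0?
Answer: 2/3097 ≈ 0.00064579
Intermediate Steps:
E(L, T) = -2 + T (E(L, T) = -(((-1 - 1)*T + 4) + 0)/2 = -((-2*T + 4) + 0)/2 = -((4 - 2*T) + 0)/2 = -(4 - 2*T)/2 = -2 + T)
E(-3, 0)/(-580 - 2517) = (-2 + 0)/(-580 - 2517) = -2/(-3097) = -1/3097*(-2) = 2/3097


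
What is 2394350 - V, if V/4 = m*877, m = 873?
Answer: -668134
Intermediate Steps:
V = 3062484 (V = 4*(873*877) = 4*765621 = 3062484)
2394350 - V = 2394350 - 1*3062484 = 2394350 - 3062484 = -668134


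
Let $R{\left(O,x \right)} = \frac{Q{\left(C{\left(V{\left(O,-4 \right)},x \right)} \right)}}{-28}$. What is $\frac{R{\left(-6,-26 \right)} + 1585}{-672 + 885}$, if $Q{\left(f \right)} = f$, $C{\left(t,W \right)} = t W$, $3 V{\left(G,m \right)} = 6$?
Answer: $\frac{11108}{1491} \approx 7.45$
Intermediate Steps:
$V{\left(G,m \right)} = 2$ ($V{\left(G,m \right)} = \frac{1}{3} \cdot 6 = 2$)
$C{\left(t,W \right)} = W t$
$R{\left(O,x \right)} = - \frac{x}{14}$ ($R{\left(O,x \right)} = \frac{x 2}{-28} = 2 x \left(- \frac{1}{28}\right) = - \frac{x}{14}$)
$\frac{R{\left(-6,-26 \right)} + 1585}{-672 + 885} = \frac{\left(- \frac{1}{14}\right) \left(-26\right) + 1585}{-672 + 885} = \frac{\frac{13}{7} + 1585}{213} = \frac{11108}{7} \cdot \frac{1}{213} = \frac{11108}{1491}$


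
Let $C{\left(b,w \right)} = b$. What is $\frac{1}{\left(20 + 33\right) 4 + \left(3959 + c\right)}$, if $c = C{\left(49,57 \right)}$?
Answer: $\frac{1}{4220} \approx 0.00023697$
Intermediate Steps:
$c = 49$
$\frac{1}{\left(20 + 33\right) 4 + \left(3959 + c\right)} = \frac{1}{\left(20 + 33\right) 4 + \left(3959 + 49\right)} = \frac{1}{53 \cdot 4 + 4008} = \frac{1}{212 + 4008} = \frac{1}{4220}$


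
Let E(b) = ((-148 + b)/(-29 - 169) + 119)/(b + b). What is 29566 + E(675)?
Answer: 1580602967/53460 ≈ 29566.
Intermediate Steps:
E(b) = (11855/99 - b/198)/(2*b) (E(b) = ((-148 + b)/(-198) + 119)/((2*b)) = ((-148 + b)*(-1/198) + 119)*(1/(2*b)) = ((74/99 - b/198) + 119)*(1/(2*b)) = (11855/99 - b/198)*(1/(2*b)) = (11855/99 - b/198)/(2*b))
29566 + E(675) = 29566 + (1/396)*(23710 - 1*675)/675 = 29566 + (1/396)*(1/675)*(23710 - 675) = 29566 + (1/396)*(1/675)*23035 = 29566 + 4607/53460 = 1580602967/53460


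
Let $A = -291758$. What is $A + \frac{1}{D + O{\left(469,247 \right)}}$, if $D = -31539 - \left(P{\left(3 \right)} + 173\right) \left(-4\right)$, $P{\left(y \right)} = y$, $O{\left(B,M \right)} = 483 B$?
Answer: $- \frac{57094706535}{195692} \approx -2.9176 \cdot 10^{5}$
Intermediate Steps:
$D = -30835$ ($D = -31539 - \left(3 + 173\right) \left(-4\right) = -31539 - 176 \left(-4\right) = -31539 - -704 = -31539 + 704 = -30835$)
$A + \frac{1}{D + O{\left(469,247 \right)}} = -291758 + \frac{1}{-30835 + 483 \cdot 469} = -291758 + \frac{1}{-30835 + 226527} = -291758 + \frac{1}{195692} = - \frac{57094706535}{195692}$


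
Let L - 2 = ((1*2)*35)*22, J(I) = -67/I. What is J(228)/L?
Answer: -67/351576 ≈ -0.00019057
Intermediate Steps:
L = 1542 (L = 2 + ((1*2)*35)*22 = 2 + (2*35)*22 = 2 + 70*22 = 2 + 1540 = 1542)
J(228)/L = -67/228/1542 = -67*1/228*(1/1542) = -67/228*1/1542 = -67/351576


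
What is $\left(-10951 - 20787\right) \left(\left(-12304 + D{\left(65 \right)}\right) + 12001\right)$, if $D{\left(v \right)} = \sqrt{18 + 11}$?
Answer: $9616614 - 31738 \sqrt{29} \approx 9.4457 \cdot 10^{6}$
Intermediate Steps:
$D{\left(v \right)} = \sqrt{29}$
$\left(-10951 - 20787\right) \left(\left(-12304 + D{\left(65 \right)}\right) + 12001\right) = \left(-10951 - 20787\right) \left(\left(-12304 + \sqrt{29}\right) + 12001\right) = - 31738 \left(-303 + \sqrt{29}\right) = 9616614 - 31738 \sqrt{29}$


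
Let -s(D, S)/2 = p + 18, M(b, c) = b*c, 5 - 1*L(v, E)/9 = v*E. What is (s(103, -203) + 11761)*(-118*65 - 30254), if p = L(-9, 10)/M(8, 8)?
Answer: -3549164945/8 ≈ -4.4365e+8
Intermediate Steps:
L(v, E) = 45 - 9*E*v (L(v, E) = 45 - 9*v*E = 45 - 9*E*v)
p = 855/64 (p = (45 - 9*10*(-9))/((8*8)) = (45 + 810)/64 = 855*(1/64) = 855/64 ≈ 13.359)
s(D, S) = -2007/32 (s(D, S) = -2*(855/64 + 18) = -2*2007/64 = -2007/32)
(s(103, -203) + 11761)*(-118*65 - 30254) = (-2007/32 + 11761)*(-118*65 - 30254) = 374345*(-7670 - 30254)/32 = (374345/32)*(-37924) = -3549164945/8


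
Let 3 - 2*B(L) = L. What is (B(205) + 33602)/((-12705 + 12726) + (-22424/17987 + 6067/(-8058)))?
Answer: 4855609680246/2753904445 ≈ 1763.2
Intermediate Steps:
B(L) = 3/2 - L/2
(B(205) + 33602)/((-12705 + 12726) + (-22424/17987 + 6067/(-8058))) = ((3/2 - ½*205) + 33602)/((-12705 + 12726) + (-22424/17987 + 6067/(-8058))) = ((3/2 - 205/2) + 33602)/(21 + (-22424*1/17987 + 6067*(-1/8058))) = (-101 + 33602)/(21 + (-22424/17987 - 6067/8058)) = 33501/(21 - 289819721/144939246) = 33501/(2753904445/144939246) = 33501*(144939246/2753904445) = 4855609680246/2753904445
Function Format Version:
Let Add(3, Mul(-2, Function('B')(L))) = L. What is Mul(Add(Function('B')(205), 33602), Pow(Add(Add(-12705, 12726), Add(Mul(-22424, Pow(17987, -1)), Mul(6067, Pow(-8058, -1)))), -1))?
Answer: Rational(4855609680246, 2753904445) ≈ 1763.2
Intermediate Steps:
Function('B')(L) = Add(Rational(3, 2), Mul(Rational(-1, 2), L))
Mul(Add(Function('B')(205), 33602), Pow(Add(Add(-12705, 12726), Add(Mul(-22424, Pow(17987, -1)), Mul(6067, Pow(-8058, -1)))), -1)) = Mul(Add(Add(Rational(3, 2), Mul(Rational(-1, 2), 205)), 33602), Pow(Add(Add(-12705, 12726), Add(Mul(-22424, Pow(17987, -1)), Mul(6067, Pow(-8058, -1)))), -1)) = Mul(Add(Add(Rational(3, 2), Rational(-205, 2)), 33602), Pow(Add(21, Add(Mul(-22424, Rational(1, 17987)), Mul(6067, Rational(-1, 8058)))), -1)) = Mul(Add(-101, 33602), Pow(Add(21, Add(Rational(-22424, 17987), Rational(-6067, 8058))), -1)) = Mul(33501, Pow(Add(21, Rational(-289819721, 144939246)), -1)) = Mul(33501, Pow(Rational(2753904445, 144939246), -1)) = Mul(33501, Rational(144939246, 2753904445)) = Rational(4855609680246, 2753904445)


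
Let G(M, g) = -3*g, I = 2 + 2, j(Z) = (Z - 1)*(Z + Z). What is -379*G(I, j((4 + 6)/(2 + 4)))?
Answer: 7580/3 ≈ 2526.7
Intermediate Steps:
j(Z) = 2*Z*(-1 + Z) (j(Z) = (-1 + Z)*(2*Z) = 2*Z*(-1 + Z))
I = 4
-379*G(I, j((4 + 6)/(2 + 4))) = -(-1137)*2*((4 + 6)/(2 + 4))*(-1 + (4 + 6)/(2 + 4)) = -(-1137)*2*(10/6)*(-1 + 10/6) = -(-1137)*2*(10*(⅙))*(-1 + 10*(⅙)) = -(-1137)*2*(5/3)*(-1 + 5/3) = -(-1137)*2*(5/3)*(⅔) = -(-1137)*20/9 = -379*(-20/3) = 7580/3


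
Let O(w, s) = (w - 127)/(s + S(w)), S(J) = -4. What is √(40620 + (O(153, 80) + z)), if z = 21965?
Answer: √90373234/38 ≈ 250.17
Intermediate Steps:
O(w, s) = (-127 + w)/(-4 + s) (O(w, s) = (w - 127)/(s - 4) = (-127 + w)/(-4 + s))
√(40620 + (O(153, 80) + z)) = √(40620 + ((-127 + 153)/(-4 + 80) + 21965)) = √(40620 + (26/76 + 21965)) = √(40620 + ((1/76)*26 + 21965)) = √(40620 + (13/38 + 21965)) = √(40620 + 834683/38) = √(2378243/38) = √90373234/38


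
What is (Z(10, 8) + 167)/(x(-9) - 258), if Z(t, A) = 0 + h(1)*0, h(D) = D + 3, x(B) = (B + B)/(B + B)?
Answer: -167/257 ≈ -0.64981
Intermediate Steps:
x(B) = 1 (x(B) = (2*B)/((2*B)) = (2*B)*(1/(2*B)) = 1)
h(D) = 3 + D
Z(t, A) = 0 (Z(t, A) = 0 + (3 + 1)*0 = 0 + 4*0 = 0 + 0 = 0)
(Z(10, 8) + 167)/(x(-9) - 258) = (0 + 167)/(1 - 258) = 167/(-257) = 167*(-1/257) = -167/257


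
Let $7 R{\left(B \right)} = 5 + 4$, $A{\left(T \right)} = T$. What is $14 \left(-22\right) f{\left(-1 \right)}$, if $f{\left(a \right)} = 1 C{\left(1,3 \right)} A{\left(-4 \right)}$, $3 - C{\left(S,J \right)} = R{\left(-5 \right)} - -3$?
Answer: $-1584$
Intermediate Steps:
$R{\left(B \right)} = \frac{9}{7}$ ($R{\left(B \right)} = \frac{5 + 4}{7} = \frac{1}{7} \cdot 9 = \frac{9}{7}$)
$C{\left(S,J \right)} = - \frac{9}{7}$ ($C{\left(S,J \right)} = 3 - \left(\frac{9}{7} - -3\right) = 3 - \left(\frac{9}{7} + 3\right) = 3 - \frac{30}{7} = - \frac{9}{7}$)
$f{\left(a \right)} = \frac{36}{7}$ ($f{\left(a \right)} = 1 \left(- \frac{9}{7}\right) \left(-4\right) = \left(- \frac{9}{7}\right) \left(-4\right) = \frac{36}{7}$)
$14 \left(-22\right) f{\left(-1 \right)} = 14 \left(-22\right) \frac{36}{7} = \left(-308\right) \frac{36}{7} = -1584$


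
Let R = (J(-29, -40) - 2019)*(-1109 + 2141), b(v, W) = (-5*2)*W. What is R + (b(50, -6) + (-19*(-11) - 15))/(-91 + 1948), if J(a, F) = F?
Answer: -3945916762/1857 ≈ -2.1249e+6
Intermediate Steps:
b(v, W) = -10*W
R = -2124888 (R = (-40 - 2019)*(-1109 + 2141) = -2059*1032 = -2124888)
R + (b(50, -6) + (-19*(-11) - 15))/(-91 + 1948) = -2124888 + (-10*(-6) + (-19*(-11) - 15))/(-91 + 1948) = -2124888 + (60 + (209 - 15))/1857 = -2124888 + (60 + 194)*(1/1857) = -2124888 + 254*(1/1857) = -2124888 + 254/1857 = -3945916762/1857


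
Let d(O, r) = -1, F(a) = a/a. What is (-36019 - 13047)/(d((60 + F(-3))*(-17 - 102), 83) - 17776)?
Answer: 49066/17777 ≈ 2.7601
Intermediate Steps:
F(a) = 1
(-36019 - 13047)/(d((60 + F(-3))*(-17 - 102), 83) - 17776) = (-36019 - 13047)/(-1 - 17776) = -49066/(-17777) = -49066*(-1/17777) = 49066/17777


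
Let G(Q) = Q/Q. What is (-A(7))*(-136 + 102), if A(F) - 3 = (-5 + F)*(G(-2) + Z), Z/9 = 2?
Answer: 1394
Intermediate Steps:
Z = 18 (Z = 9*2 = 18)
G(Q) = 1
A(F) = -92 + 19*F (A(F) = 3 + (-5 + F)*(1 + 18) = 3 + (-5 + F)*19 = 3 + (-95 + 19*F) = -92 + 19*F)
(-A(7))*(-136 + 102) = (-(-92 + 19*7))*(-136 + 102) = -(-92 + 133)*(-34) = -1*41*(-34) = -41*(-34) = 1394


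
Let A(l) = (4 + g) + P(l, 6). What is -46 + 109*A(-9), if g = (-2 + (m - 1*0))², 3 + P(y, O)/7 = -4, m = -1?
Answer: -3970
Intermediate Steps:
P(y, O) = -49 (P(y, O) = -21 + 7*(-4) = -21 - 28 = -49)
g = 9 (g = (-2 + (-1 - 1*0))² = (-2 + (-1 + 0))² = (-2 - 1)² = (-3)² = 9)
A(l) = -36 (A(l) = (4 + 9) - 49 = 13 - 49 = -36)
-46 + 109*A(-9) = -46 + 109*(-36) = -46 - 3924 = -3970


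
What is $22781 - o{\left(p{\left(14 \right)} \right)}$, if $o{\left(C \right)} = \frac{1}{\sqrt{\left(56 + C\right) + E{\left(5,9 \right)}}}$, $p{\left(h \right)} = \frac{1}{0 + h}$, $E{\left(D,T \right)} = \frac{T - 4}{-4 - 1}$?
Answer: $22781 - \frac{\sqrt{10794}}{771} \approx 22781.0$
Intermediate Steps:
$E{\left(D,T \right)} = \frac{4}{5} - \frac{T}{5}$ ($E{\left(D,T \right)} = \frac{-4 + T}{-5} = \left(-4 + T\right) \left(- \frac{1}{5}\right) = \frac{4}{5} - \frac{T}{5}$)
$p{\left(h \right)} = \frac{1}{h}$
$o{\left(C \right)} = \frac{1}{\sqrt{55 + C}}$ ($o{\left(C \right)} = \frac{1}{\sqrt{\left(56 + C\right) + \left(\frac{4}{5} - \frac{9}{5}\right)}} = \frac{1}{\sqrt{\left(56 + C\right) - 1}} = \frac{1}{\sqrt{55 + C}}$)
$22781 - o{\left(p{\left(14 \right)} \right)} = 22781 - \frac{1}{\sqrt{55 + \frac{1}{14}}} = 22781 - \frac{1}{\sqrt{\frac{771}{14}}} = 22781 - \frac{\sqrt{10794}}{771}$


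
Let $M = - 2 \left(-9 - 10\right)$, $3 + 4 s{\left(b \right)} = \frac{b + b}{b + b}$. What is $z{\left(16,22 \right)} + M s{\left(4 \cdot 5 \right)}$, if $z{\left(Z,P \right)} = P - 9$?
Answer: $-6$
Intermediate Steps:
$z{\left(Z,P \right)} = -9 + P$
$s{\left(b \right)} = - \frac{1}{2}$ ($s{\left(b \right)} = - \frac{3}{4} + \frac{\left(b + b\right) \frac{1}{b + b}}{4} = - \frac{3}{4} + \frac{2 b \frac{1}{2 b}}{4} = - \frac{3}{4} + \frac{1}{4} \cdot 1 = - \frac{3}{4} + \frac{1}{4} = - \frac{1}{2}$)
$M = 38$ ($M = \left(-2\right) \left(-19\right) = 38$)
$z{\left(16,22 \right)} + M s{\left(4 \cdot 5 \right)} = \left(-9 + 22\right) + 38 \left(- \frac{1}{2}\right) = 13 - 19 = -6$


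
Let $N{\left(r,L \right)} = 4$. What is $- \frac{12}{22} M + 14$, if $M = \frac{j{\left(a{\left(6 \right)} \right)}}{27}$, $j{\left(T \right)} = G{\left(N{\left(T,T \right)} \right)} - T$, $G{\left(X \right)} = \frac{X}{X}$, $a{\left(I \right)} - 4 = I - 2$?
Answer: $\frac{1400}{99} \approx 14.141$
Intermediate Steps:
$a{\left(I \right)} = 2 + I$ ($a{\left(I \right)} = 4 + \left(I - 2\right) = 4 + \left(-2 + I\right) = 2 + I$)
$G{\left(X \right)} = 1$
$j{\left(T \right)} = 1 - T$
$M = - \frac{7}{27}$ ($M = \frac{1 - \left(2 + 6\right)}{27} = \left(1 - 8\right) \frac{1}{27} = \left(-7\right) \frac{1}{27} = - \frac{7}{27} \approx -0.25926$)
$- \frac{12}{22} M + 14 = - \frac{12}{22} \left(- \frac{7}{27}\right) + 14 = \left(-12\right) \frac{1}{22} \left(- \frac{7}{27}\right) + 14 = \left(- \frac{6}{11}\right) \left(- \frac{7}{27}\right) + 14 = \frac{14}{99} + 14 = \frac{1400}{99}$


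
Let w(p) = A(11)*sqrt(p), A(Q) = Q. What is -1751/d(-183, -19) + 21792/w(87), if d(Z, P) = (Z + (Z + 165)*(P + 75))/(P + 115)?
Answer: 56032/397 + 7264*sqrt(87)/319 ≈ 353.53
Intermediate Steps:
d(Z, P) = (Z + (75 + P)*(165 + Z))/(115 + P) (d(Z, P) = (Z + (165 + Z)*(75 + P))/(115 + P) = (Z + (75 + P)*(165 + Z))/(115 + P))
w(p) = 11*sqrt(p)
-1751/d(-183, -19) + 21792/w(87) = -1751*(115 - 19)/(12375 + 76*(-183) + 165*(-19) - 19*(-183)) + 21792/((11*sqrt(87))) = -1751*96/(12375 - 13908 - 3135 + 3477) + 21792*(sqrt(87)/957) = -1751/((1/96)*(-1191)) + 7264*sqrt(87)/319 = -1751/(-397/32) + 7264*sqrt(87)/319 = -1751*(-32/397) + 7264*sqrt(87)/319 = 56032/397 + 7264*sqrt(87)/319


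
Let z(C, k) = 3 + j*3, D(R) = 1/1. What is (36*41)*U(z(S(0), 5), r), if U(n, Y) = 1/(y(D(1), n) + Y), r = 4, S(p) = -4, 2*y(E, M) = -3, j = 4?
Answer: 2952/5 ≈ 590.40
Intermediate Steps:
D(R) = 1
y(E, M) = -3/2 (y(E, M) = (½)*(-3) = -3/2)
z(C, k) = 15 (z(C, k) = 3 + 4*3 = 3 + 12 = 15)
U(n, Y) = 1/(-3/2 + Y)
(36*41)*U(z(S(0), 5), r) = (36*41)*(2/(-3 + 2*4)) = 1476*(2/(-3 + 8)) = 1476*(2/5) = 1476*(2*(⅕)) = 1476*(⅖) = 2952/5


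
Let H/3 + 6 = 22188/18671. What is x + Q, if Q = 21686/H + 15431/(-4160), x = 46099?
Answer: 274706899463/6160320 ≈ 44593.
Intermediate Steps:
H = -269514/18671 (H = -18 + 3*(22188/18671) = -18 + 66564/18671 = -269514/18671 ≈ -14.435)
Q = -9277692217/6160320 (Q = 21686/(-269514/18671) + 15431/(-4160) = 21686*(-18671/269514) + 15431*(-1/4160) = -28921379/19251 - 1187/320 = -9277692217/6160320 ≈ -1506.0)
x + Q = 46099 - 9277692217/6160320 = 274706899463/6160320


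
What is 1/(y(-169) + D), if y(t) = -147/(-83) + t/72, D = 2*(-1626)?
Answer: -5976/19437395 ≈ -0.00030745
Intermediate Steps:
D = -3252
y(t) = 147/83 + t/72 (y(t) = -147*(-1/83) + t*(1/72) = 147/83 + t/72)
1/(y(-169) + D) = 1/((147/83 + (1/72)*(-169)) - 3252) = 1/((147/83 - 169/72) - 3252) = 1/(-3443/5976 - 3252) = 1/(-19437395/5976) = -5976/19437395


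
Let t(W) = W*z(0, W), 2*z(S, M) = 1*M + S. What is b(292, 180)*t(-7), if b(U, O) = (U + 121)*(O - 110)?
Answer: 708295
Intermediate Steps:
z(S, M) = M/2 + S/2 (z(S, M) = (1*M + S)/2 = (M + S)/2 = M/2 + S/2)
b(U, O) = (-110 + O)*(121 + U) (b(U, O) = (121 + U)*(-110 + O) = (-110 + O)*(121 + U))
t(W) = W**2/2 (t(W) = W*(W/2 + (1/2)*0) = W*(W/2 + 0) = W*(W/2) = W**2/2)
b(292, 180)*t(-7) = (-13310 - 110*292 + 121*180 + 180*292)*((1/2)*(-7)**2) = (-13310 - 32120 + 21780 + 52560)*((1/2)*49) = 28910*(49/2) = 708295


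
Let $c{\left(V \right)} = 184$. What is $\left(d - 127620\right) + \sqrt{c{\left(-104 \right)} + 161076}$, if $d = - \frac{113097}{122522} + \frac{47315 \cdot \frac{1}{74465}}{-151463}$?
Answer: $- \frac{35271562831792499969}{276377587473598} + 2 \sqrt{40315} \approx -1.2722 \cdot 10^{5}$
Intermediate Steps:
$d = - \frac{255118411923209}{276377587473598}$ ($d = \left(-113097\right) \frac{1}{122522} + 47315 \cdot \frac{1}{74465} \left(- \frac{1}{151463}\right) = - \frac{113097}{122522} + \frac{9463}{14893} \left(- \frac{1}{151463}\right) = - \frac{113097}{122522} - \frac{9463}{2255738459} = - \frac{255118411923209}{276377587473598} \approx -0.92308$)
$\left(d - 127620\right) + \sqrt{c{\left(-104 \right)} + 161076} = \left(- \frac{255118411923209}{276377587473598} - 127620\right) + \sqrt{184 + 161076} = - \frac{35271562831792499969}{276377587473598} + \sqrt{161260} = - \frac{35271562831792499969}{276377587473598} + 2 \sqrt{40315}$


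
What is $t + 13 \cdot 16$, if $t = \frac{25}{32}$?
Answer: $\frac{6681}{32} \approx 208.78$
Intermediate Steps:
$t = \frac{25}{32}$ ($t = 25 \cdot \frac{1}{32} = \frac{25}{32} \approx 0.78125$)
$t + 13 \cdot 16 = \frac{25}{32} + 13 \cdot 16 = \frac{25}{32} + 208 = \frac{6681}{32}$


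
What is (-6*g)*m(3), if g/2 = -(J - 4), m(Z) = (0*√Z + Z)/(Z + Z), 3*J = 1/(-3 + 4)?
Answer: -22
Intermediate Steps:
J = ⅓ (J = 1/(3*(-3 + 4)) = (⅓)/1 = (⅓)*1 = ⅓ ≈ 0.33333)
m(Z) = ½ (m(Z) = (0 + Z)/((2*Z)) = Z*(1/(2*Z)) = ½)
g = 22/3 (g = 2*(-(⅓ - 4)) = 2*(-1*(-11/3)) = 2*(11/3) = 22/3 ≈ 7.3333)
(-6*g)*m(3) = -6*22/3*(½) = -44*½ = -22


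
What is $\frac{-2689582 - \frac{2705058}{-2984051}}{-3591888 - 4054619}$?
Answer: $\frac{8025847151624}{22817566859857} \approx 0.35174$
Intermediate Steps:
$\frac{-2689582 - \frac{2705058}{-2984051}}{-3591888 - 4054619} = \frac{-2689582 - - \frac{2705058}{2984051}}{-7646507} = \left(-2689582 + \frac{2705058}{2984051}\right) \left(- \frac{1}{7646507}\right) = \left(- \frac{8025847151624}{2984051}\right) \left(- \frac{1}{7646507}\right) = \frac{8025847151624}{22817566859857}$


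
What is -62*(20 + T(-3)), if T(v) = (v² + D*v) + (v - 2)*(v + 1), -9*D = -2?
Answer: -7130/3 ≈ -2376.7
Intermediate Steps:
D = 2/9 (D = -⅑*(-2) = 2/9 ≈ 0.22222)
T(v) = v² + 2*v/9 + (1 + v)*(-2 + v) (T(v) = (v² + 2*v/9) + (v - 2)*(v + 1) = (v² + 2*v/9) + (-2 + v)*(1 + v) = (v² + 2*v/9) + (1 + v)*(-2 + v) = v² + 2*v/9 + (1 + v)*(-2 + v))
-62*(20 + T(-3)) = -62*(20 + (-2 + 2*(-3)² - 7/9*(-3))) = -62*(20 + (-2 + 2*9 + 7/3)) = -62*(20 + (-2 + 18 + 7/3)) = -62*(20 + 55/3) = -62*115/3 = -7130/3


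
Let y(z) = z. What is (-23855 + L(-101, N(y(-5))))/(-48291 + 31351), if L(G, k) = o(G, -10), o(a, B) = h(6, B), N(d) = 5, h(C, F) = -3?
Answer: 11929/8470 ≈ 1.4084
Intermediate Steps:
o(a, B) = -3
L(G, k) = -3
(-23855 + L(-101, N(y(-5))))/(-48291 + 31351) = (-23855 - 3)/(-48291 + 31351) = -23858/(-16940) = -23858*(-1/16940) = 11929/8470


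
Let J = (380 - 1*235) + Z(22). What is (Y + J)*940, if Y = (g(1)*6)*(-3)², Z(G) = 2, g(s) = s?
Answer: 188940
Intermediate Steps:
Y = 54 (Y = (1*6)*(-3)² = 6*9 = 54)
J = 147 (J = (380 - 1*235) + 2 = (380 - 235) + 2 = 145 + 2 = 147)
(Y + J)*940 = (54 + 147)*940 = 201*940 = 188940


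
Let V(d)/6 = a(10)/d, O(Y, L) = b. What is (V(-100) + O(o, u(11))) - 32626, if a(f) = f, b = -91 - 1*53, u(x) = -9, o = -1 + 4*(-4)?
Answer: -163853/5 ≈ -32771.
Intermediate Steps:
o = -17 (o = -1 - 16 = -17)
b = -144 (b = -91 - 53 = -144)
O(Y, L) = -144
V(d) = 60/d (V(d) = 6*(10/d) = 60/d)
(V(-100) + O(o, u(11))) - 32626 = (60/(-100) - 144) - 32626 = (60*(-1/100) - 144) - 32626 = (-⅗ - 144) - 32626 = -723/5 - 32626 = -163853/5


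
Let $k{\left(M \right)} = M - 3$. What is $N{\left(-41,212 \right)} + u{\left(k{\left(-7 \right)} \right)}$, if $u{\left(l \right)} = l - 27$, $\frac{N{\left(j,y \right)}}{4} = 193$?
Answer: $735$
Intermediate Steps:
$N{\left(j,y \right)} = 772$ ($N{\left(j,y \right)} = 4 \cdot 193 = 772$)
$k{\left(M \right)} = -3 + M$ ($k{\left(M \right)} = M - 3 = -3 + M$)
$u{\left(l \right)} = -27 + l$
$N{\left(-41,212 \right)} + u{\left(k{\left(-7 \right)} \right)} = 772 - 37 = 735$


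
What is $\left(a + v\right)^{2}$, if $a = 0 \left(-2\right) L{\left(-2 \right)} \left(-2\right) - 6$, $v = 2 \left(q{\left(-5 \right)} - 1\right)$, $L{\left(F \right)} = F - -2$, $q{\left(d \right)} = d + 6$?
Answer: $36$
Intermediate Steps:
$q{\left(d \right)} = 6 + d$
$L{\left(F \right)} = 2 + F$ ($L{\left(F \right)} = F + 2 = 2 + F$)
$v = 0$ ($v = 2 \left(\left(6 - 5\right) - 1\right) = 2 \left(1 - 1\right) = 2 \cdot 0 = 0$)
$a = -6$ ($a = 0 \left(-2\right) \left(2 - 2\right) \left(-2\right) - 6 = 0 \cdot 0 \left(-2\right) - 6 = 0 \left(-2\right) - 6 = 0 - 6 = -6$)
$\left(a + v\right)^{2} = \left(-6 + 0\right)^{2} = \left(-6\right)^{2} = 36$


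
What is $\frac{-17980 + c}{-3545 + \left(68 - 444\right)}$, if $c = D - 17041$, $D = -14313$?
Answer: $\frac{49334}{3921} \approx 12.582$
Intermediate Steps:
$c = -31354$ ($c = -14313 - 17041 = -31354$)
$\frac{-17980 + c}{-3545 + \left(68 - 444\right)} = \frac{-17980 - 31354}{-3545 + \left(68 - 444\right)} = - \frac{49334}{-3545 + \left(68 - 444\right)} = - \frac{49334}{-3545 - 376} = - \frac{49334}{-3921} = \left(-49334\right) \left(- \frac{1}{3921}\right) = \frac{49334}{3921}$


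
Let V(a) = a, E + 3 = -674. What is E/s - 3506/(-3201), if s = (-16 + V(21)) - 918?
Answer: 488005/265683 ≈ 1.8368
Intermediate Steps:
E = -677 (E = -3 - 674 = -677)
s = -913 (s = (-16 + 21) - 918 = 5 - 918 = -913)
E/s - 3506/(-3201) = -677/(-913) - 3506/(-3201) = -677*(-1/913) - 3506*(-1/3201) = 677/913 + 3506/3201 = 488005/265683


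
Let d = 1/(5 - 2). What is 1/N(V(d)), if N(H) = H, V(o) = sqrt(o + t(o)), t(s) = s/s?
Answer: sqrt(3)/2 ≈ 0.86602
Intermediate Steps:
d = 1/3 ≈ 0.33333
t(s) = 1
V(o) = sqrt(1 + o) (V(o) = sqrt(o + 1) = sqrt(1 + o))
1/N(V(d)) = 1/(sqrt(1 + 1/3)) = 1/(sqrt(4/3)) = 1/(2*sqrt(3)/3) = sqrt(3)/2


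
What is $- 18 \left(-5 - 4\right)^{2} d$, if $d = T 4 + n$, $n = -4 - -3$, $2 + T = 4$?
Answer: $-10206$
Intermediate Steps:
$T = 2$ ($T = -2 + 4 = 2$)
$n = -1$ ($n = -4 + 3 = -1$)
$d = 7$ ($d = 2 \cdot 4 - 1 = 8 - 1 = 7$)
$- 18 \left(-5 - 4\right)^{2} d = - 18 \left(-5 - 4\right)^{2} \cdot 7 = - 18 \left(-9\right)^{2} \cdot 7 = \left(-18\right) 81 \cdot 7 = \left(-1458\right) 7 = -10206$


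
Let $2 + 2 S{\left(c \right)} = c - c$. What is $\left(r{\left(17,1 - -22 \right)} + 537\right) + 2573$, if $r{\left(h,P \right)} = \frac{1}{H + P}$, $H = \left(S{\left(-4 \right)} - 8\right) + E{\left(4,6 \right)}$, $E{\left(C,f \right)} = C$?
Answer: $\frac{55981}{18} \approx 3110.1$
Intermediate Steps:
$S{\left(c \right)} = -1$ ($S{\left(c \right)} = -1 + \frac{c - c}{2} = -1 + \frac{1}{2} \cdot 0 = -1 + 0 = -1$)
$H = -5$ ($H = \left(-1 - 8\right) + 4 = -9 + 4 = -5$)
$r{\left(h,P \right)} = \frac{1}{-5 + P}$
$\left(r{\left(17,1 - -22 \right)} + 537\right) + 2573 = \left(\frac{1}{-5 + \left(1 - -22\right)} + 537\right) + 2573 = \left(\frac{1}{-5 + \left(1 + 22\right)} + 537\right) + 2573 = \left(\frac{1}{-5 + 23} + 537\right) + 2573 = \left(\frac{1}{18} + 537\right) + 2573 = \frac{9667}{18} + 2573 = \frac{55981}{18}$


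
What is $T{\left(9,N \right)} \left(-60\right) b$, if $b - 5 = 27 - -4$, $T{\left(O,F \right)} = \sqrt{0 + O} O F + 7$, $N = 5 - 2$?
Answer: $-190080$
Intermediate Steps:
$N = 3$ ($N = 5 - 2 = 3$)
$T{\left(O,F \right)} = 7 + F O^{\frac{3}{2}}$ ($T{\left(O,F \right)} = \sqrt{O} O F + 7 = O^{\frac{3}{2}} F + 7 = F O^{\frac{3}{2}} + 7 = 7 + F O^{\frac{3}{2}}$)
$b = 36$ ($b = 5 + \left(27 - -4\right) = 5 + \left(27 + 4\right) = 5 + 31 = 36$)
$T{\left(9,N \right)} \left(-60\right) b = \left(7 + 3 \cdot 9^{\frac{3}{2}}\right) \left(-60\right) 36 = \left(7 + 3 \cdot 27\right) \left(-60\right) 36 = \left(7 + 81\right) \left(-60\right) 36 = 88 \left(-60\right) 36 = \left(-5280\right) 36 = -190080$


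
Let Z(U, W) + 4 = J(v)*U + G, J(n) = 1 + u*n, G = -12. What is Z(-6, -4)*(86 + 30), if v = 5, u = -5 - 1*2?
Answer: 21808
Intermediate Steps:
u = -7 (u = -5 - 2 = -7)
J(n) = 1 - 7*n
Z(U, W) = -16 - 34*U (Z(U, W) = -4 + ((1 - 7*5)*U - 12) = -4 + ((1 - 35)*U - 12) = -4 + (-34*U - 12) = -4 + (-12 - 34*U) = -16 - 34*U)
Z(-6, -4)*(86 + 30) = (-16 - 34*(-6))*(86 + 30) = (-16 + 204)*116 = 188*116 = 21808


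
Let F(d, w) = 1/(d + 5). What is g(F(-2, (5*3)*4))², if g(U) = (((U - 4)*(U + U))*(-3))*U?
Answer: 484/81 ≈ 5.9753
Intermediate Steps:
F(d, w) = 1/(5 + d)
g(U) = -6*U²*(-4 + U) (g(U) = (((-4 + U)*(2*U))*(-3))*U = ((2*U*(-4 + U))*(-3))*U = (-6*U*(-4 + U))*U = -6*U²*(-4 + U))
g(F(-2, (5*3)*4))² = (6*(1/(5 - 2))²*(4 - 1/(5 - 2)))² = (6*(1/3)²*(4 - 1/3))² = (6*(⅓)²*(4 - 1*⅓))² = (6*(⅑)*(4 - ⅓))² = (6*(⅑)*(11/3))² = (22/9)² = 484/81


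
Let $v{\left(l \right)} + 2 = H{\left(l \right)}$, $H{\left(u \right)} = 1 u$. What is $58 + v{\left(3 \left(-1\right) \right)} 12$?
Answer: $-2$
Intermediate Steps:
$H{\left(u \right)} = u$
$v{\left(l \right)} = -2 + l$
$58 + v{\left(3 \left(-1\right) \right)} 12 = 58 + \left(-2 + 3 \left(-1\right)\right) 12 = 58 + \left(-2 - 3\right) 12 = 58 - 60 = -2$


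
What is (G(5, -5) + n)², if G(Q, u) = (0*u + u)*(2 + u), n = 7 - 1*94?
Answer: 5184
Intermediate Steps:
n = -87 (n = 7 - 94 = -87)
G(Q, u) = u*(2 + u) (G(Q, u) = (0 + u)*(2 + u) = u*(2 + u))
(G(5, -5) + n)² = (-5*(2 - 5) - 87)² = (-5*(-3) - 87)² = (15 - 87)² = (-72)² = 5184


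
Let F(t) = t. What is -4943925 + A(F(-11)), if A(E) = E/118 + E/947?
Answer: -552463854765/111746 ≈ -4.9439e+6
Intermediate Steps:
A(E) = 1065*E/111746 (A(E) = E*(1/118) + E*(1/947) = E/118 + E/947 = 1065*E/111746)
-4943925 + A(F(-11)) = -4943925 + (1065/111746)*(-11) = -4943925 - 11715/111746 = -552463854765/111746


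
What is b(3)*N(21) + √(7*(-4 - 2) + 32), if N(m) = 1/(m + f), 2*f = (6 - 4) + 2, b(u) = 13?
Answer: 13/23 + I*√10 ≈ 0.56522 + 3.1623*I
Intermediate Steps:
f = 2 (f = ((6 - 4) + 2)/2 = (2 + 2)/2 = (½)*4 = 2)
N(m) = 1/(2 + m) (N(m) = 1/(m + 2) = 1/(2 + m))
b(3)*N(21) + √(7*(-4 - 2) + 32) = 13/(2 + 21) + √(7*(-4 - 2) + 32) = 13/23 + √(7*(-6) + 32) = 13*(1/23) + √(-42 + 32) = 13/23 + √(-10) = 13/23 + I*√10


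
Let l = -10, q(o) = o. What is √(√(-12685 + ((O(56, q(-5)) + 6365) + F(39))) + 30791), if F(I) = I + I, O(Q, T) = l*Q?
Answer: √(30791 + I*√6802) ≈ 175.47 + 0.235*I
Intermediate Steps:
O(Q, T) = -10*Q
F(I) = 2*I
√(√(-12685 + ((O(56, q(-5)) + 6365) + F(39))) + 30791) = √(√(-12685 + ((-10*56 + 6365) + 2*39)) + 30791) = √(√(-12685 + ((-560 + 6365) + 78)) + 30791) = √(√(-12685 + (5805 + 78)) + 30791) = √(√(-12685 + 5883) + 30791) = √(√(-6802) + 30791) = √(I*√6802 + 30791) = √(30791 + I*√6802)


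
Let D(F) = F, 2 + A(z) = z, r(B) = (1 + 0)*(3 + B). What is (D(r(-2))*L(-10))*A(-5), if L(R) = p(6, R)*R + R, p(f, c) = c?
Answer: -630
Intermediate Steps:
r(B) = 3 + B (r(B) = 1*(3 + B) = 3 + B)
A(z) = -2 + z
L(R) = R + R² (L(R) = R*R + R = R² + R = R + R²)
(D(r(-2))*L(-10))*A(-5) = ((3 - 2)*(-10*(1 - 10)))*(-2 - 5) = (1*(-10*(-9)))*(-7) = (1*90)*(-7) = 90*(-7) = -630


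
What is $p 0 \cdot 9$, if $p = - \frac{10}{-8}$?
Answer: $0$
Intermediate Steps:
$p = \frac{5}{4}$ ($p = \left(-10\right) \left(- \frac{1}{8}\right) = \frac{5}{4} \approx 1.25$)
$p 0 \cdot 9 = \frac{5}{4} \cdot 0 \cdot 9 = 0 \cdot 9 = 0$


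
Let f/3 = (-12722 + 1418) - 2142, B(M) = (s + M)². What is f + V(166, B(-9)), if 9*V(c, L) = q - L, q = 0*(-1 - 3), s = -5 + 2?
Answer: -40354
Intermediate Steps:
s = -3
q = 0 (q = 0*(-4) = 0)
B(M) = (-3 + M)²
V(c, L) = -L/9 (V(c, L) = (0 - L)/9 = (-L)/9 = -L/9)
f = -40338 (f = 3*((-12722 + 1418) - 2142) = 3*(-11304 - 2142) = 3*(-13446) = -40338)
f + V(166, B(-9)) = -40338 - (-3 - 9)²/9 = -40338 - ⅑*(-12)² = -40338 - ⅑*144 = -40338 - 16 = -40354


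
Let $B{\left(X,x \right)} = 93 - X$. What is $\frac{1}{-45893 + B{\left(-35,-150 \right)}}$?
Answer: $- \frac{1}{45765} \approx -2.1851 \cdot 10^{-5}$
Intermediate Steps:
$\frac{1}{-45893 + B{\left(-35,-150 \right)}} = \frac{1}{-45893 + \left(93 - -35\right)} = \frac{1}{-45893 + \left(93 + 35\right)} = \frac{1}{-45893 + 128} = \frac{1}{-45765} = - \frac{1}{45765}$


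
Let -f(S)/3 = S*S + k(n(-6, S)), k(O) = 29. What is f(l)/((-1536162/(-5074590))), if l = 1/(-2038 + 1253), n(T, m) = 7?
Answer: -9068559253434/31554047615 ≈ -287.40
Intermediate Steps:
l = -1/785 (l = 1/(-785) = -1/785 ≈ -0.0012739)
f(S) = -87 - 3*S² (f(S) = -3*(S*S + 29) = -3*(S² + 29) = -3*(29 + S²) = -87 - 3*S²)
f(l)/((-1536162/(-5074590))) = (-87 - 3*(-1/785)²)/((-1536162/(-5074590))) = (-87 - 3*1/616225)/((-1536162*(-1/5074590))) = (-87 - 3/616225)/(256027/845765) = -53611578/616225*845765/256027 = -9068559253434/31554047615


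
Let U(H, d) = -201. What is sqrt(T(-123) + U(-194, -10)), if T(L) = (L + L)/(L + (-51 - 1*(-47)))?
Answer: 159*I*sqrt(127)/127 ≈ 14.109*I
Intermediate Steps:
T(L) = 2*L/(-4 + L) (T(L) = (2*L)/(L + (-51 + 47)) = (2*L)/(L - 4) = (2*L)/(-4 + L) = 2*L/(-4 + L))
sqrt(T(-123) + U(-194, -10)) = sqrt(2*(-123)/(-4 - 123) - 201) = sqrt(2*(-123)/(-127) - 201) = sqrt(2*(-123)*(-1/127) - 201) = sqrt(246/127 - 201) = sqrt(-25281/127) = 159*I*sqrt(127)/127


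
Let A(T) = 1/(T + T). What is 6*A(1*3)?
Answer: 1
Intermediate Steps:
A(T) = 1/(2*T)
6*A(1*3) = 6*(1/(2*((1*3)))) = 6*((½)/3) = 6*((½)*(⅓)) = 6*(⅙) = 1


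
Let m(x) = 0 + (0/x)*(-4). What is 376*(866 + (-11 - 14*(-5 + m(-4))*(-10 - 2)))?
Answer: 5640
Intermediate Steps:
m(x) = 0 (m(x) = 0 + 0*(-4) = 0 + 0 = 0)
376*(866 + (-11 - 14*(-5 + m(-4))*(-10 - 2))) = 376*(866 + (-11 - 14*(-5 + 0)*(-10 - 2))) = 376*(866 + (-11 - (-70)*(-12))) = 376*(866 + (-11 - 14*60)) = 376*(866 + (-11 - 840)) = 376*(866 - 851) = 376*15 = 5640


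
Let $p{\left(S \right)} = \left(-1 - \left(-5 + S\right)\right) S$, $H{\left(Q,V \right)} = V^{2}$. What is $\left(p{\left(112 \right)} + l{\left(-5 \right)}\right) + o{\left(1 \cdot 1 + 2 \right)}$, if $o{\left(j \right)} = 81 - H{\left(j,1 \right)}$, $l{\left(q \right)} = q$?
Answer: $-12021$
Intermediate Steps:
$p{\left(S \right)} = S \left(4 - S\right)$ ($p{\left(S \right)} = \left(4 - S\right) S = S \left(4 - S\right)$)
$o{\left(j \right)} = 80$ ($o{\left(j \right)} = 81 - 1^{2} = 81 - 1 = 80$)
$\left(p{\left(112 \right)} + l{\left(-5 \right)}\right) + o{\left(1 \cdot 1 + 2 \right)} = \left(112 \left(4 - 112\right) - 5\right) + 80 = \left(112 \left(-108\right) - 5\right) + 80 = \left(-12096 - 5\right) + 80 = -12101 + 80 = -12021$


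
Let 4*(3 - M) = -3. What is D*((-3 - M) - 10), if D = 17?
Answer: -1139/4 ≈ -284.75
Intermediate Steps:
M = 15/4 (M = 3 - 1/4*(-3) = 3 + 3/4 = 15/4 ≈ 3.7500)
D*((-3 - M) - 10) = 17*((-3 - 1*15/4) - 10) = 17*((-3 - 15/4) - 10) = 17*(-27/4 - 10) = 17*(-67/4) = -1139/4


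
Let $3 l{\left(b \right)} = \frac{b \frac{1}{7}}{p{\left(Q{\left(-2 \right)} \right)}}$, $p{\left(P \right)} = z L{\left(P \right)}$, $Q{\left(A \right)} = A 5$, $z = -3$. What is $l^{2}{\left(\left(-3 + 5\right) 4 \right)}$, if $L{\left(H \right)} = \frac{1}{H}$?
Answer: $\frac{6400}{3969} \approx 1.6125$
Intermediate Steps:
$Q{\left(A \right)} = 5 A$
$p{\left(P \right)} = - \frac{3}{P}$
$l{\left(b \right)} = \frac{10 b}{63}$ ($l{\left(b \right)} = \frac{\frac{b}{7} \frac{1}{\left(-3\right) \frac{1}{5 \left(-2\right)}}}{3} = \frac{b \frac{1}{7} \frac{1}{\left(-3\right) \frac{1}{-10}}}{3} = \frac{\frac{b}{7} \frac{1}{\left(-3\right) \left(- \frac{1}{10}\right)}}{3} = \frac{\frac{b}{7} \frac{1}{\frac{3}{10}}}{3} = \frac{\frac{b}{7} \cdot \frac{10}{3}}{3} = \frac{\frac{10}{21} b}{3} = \frac{10 b}{63}$)
$l^{2}{\left(\left(-3 + 5\right) 4 \right)} = \left(\frac{10 \left(-3 + 5\right) 4}{63}\right)^{2} = \left(\frac{10 \cdot 2 \cdot 4}{63}\right)^{2} = \left(\frac{10}{63} \cdot 8\right)^{2} = \left(\frac{80}{63}\right)^{2} = \frac{6400}{3969}$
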